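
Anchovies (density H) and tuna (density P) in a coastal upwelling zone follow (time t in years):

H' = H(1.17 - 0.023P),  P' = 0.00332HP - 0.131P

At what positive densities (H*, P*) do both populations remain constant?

H* ≈ 39.5, P* ≈ 50.9

Set dP/dt = 0 with P > 0: 0.00332H - 0.131 = 0, so H* = 0.131/0.00332 = 39.5.
Set dH/dt = 0 with H > 0: 1.17 - 0.023P = 0, so P* = 1.17/0.023 = 50.9.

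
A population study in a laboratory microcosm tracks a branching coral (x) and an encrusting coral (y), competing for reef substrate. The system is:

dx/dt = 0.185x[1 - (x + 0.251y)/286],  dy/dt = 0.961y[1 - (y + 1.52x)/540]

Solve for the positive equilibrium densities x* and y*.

x* ≈ 243, y* ≈ 170

Setting both brackets to zero gives the nullclines x + 0.251y = 286 and 1.52x + y = 540.
Substituting y = 540 - 1.52x into the first: x(1 - 0.251·1.52) = 286 - 0.251·540.
So x* = 150/0.618 = 243, and then y* = 540 - 1.52·243 = 170.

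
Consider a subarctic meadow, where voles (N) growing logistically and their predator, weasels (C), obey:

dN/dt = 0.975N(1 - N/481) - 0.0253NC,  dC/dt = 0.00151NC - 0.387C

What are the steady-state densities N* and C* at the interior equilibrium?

N* ≈ 256, C* ≈ 18

From dC/dt = 0 with C > 0: 0.00151N* = 0.387, so N* = 256.
Substitute into dN/dt = 0: 0.975(1 - 256/481) = 0.0253C*.
The bracket is 0.467, giving C* = 0.455/0.0253 = 18.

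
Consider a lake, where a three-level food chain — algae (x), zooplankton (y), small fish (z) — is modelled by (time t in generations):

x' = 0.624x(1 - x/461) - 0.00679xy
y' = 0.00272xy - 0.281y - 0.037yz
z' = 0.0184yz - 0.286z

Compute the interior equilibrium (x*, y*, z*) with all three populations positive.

x* ≈ 383, y* ≈ 15.5, z* ≈ 20.6

From dz/dt = 0: 0.0184y* = 0.286, so y* = 15.5.
From dx/dt = 0: 0.624(1 - x*/461) = 0.00679·15.5, giving x* = 461·(1 - 0.169) = 383.
From dy/dt = 0: 0.00272·383 - 0.281 = 0.037z*, so z* = 0.761/0.037 = 20.6.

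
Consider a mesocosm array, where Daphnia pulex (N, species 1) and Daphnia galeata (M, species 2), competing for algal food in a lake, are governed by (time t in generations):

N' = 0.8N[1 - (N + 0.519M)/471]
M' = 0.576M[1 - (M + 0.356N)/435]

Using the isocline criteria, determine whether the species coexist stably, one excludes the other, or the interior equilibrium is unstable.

stable coexistence

Compare the nullcline intercepts: K1/α12 = 471/0.519 = 908 > K2 = 435; K2/α21 = 435/0.356 = 1220 > K1 = 471.
Since both inequalities hold, each species can invade when rare, so the interior equilibrium is stable.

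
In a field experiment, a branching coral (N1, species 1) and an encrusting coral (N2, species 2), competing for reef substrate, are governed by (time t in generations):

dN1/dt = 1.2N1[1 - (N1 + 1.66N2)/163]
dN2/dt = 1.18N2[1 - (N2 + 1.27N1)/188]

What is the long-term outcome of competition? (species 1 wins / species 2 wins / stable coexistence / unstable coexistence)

unstable coexistence (outcome depends on initial conditions)

Compare the nullcline intercepts: K1/α12 = 163/1.66 = 98.2 < K2 = 188; K2/α21 = 188/1.27 = 148 < K1 = 163.
Since both are reversed, neither can invade when rare; the interior point is a saddle.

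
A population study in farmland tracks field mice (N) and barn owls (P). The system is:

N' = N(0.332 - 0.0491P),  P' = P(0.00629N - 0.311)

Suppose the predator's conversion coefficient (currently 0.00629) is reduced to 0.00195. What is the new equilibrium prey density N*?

N* ≈ 159

At the interior fixed point, setting dP/dt = 0 with P > 0 fixes N* = (predator death rate)/(NP coefficient) — independent of the other coefficients.
With the change, N* = 0.311/0.00195 = 159; it rises from 49.4.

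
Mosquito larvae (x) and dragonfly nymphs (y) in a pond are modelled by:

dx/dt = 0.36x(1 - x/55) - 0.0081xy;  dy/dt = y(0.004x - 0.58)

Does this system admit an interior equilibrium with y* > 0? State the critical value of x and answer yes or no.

The predator equation gives dy/dt > 0 only when x > 0.58/0.004 = 145.
Without the predator, x → K = 55. Since 55 < 145, the predator cannot invade.

Threshold x = 145; K < 145, so no, the predator goes extinct.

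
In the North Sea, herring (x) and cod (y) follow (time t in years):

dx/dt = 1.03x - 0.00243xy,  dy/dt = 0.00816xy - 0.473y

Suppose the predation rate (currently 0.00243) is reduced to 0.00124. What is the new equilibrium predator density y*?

At the interior fixed point, setting dx/dt = 0 with x > 0 fixes y* = (prey growth rate)/(xy coefficient) — independent of the other coefficients.
With the change, y* = 1.03/0.00124 = 831; it rises from 424.

y* ≈ 831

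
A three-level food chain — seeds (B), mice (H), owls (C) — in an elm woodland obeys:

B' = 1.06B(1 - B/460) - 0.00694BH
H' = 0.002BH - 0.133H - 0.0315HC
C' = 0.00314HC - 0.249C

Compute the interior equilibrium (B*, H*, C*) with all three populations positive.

From dC/dt = 0: 0.00314H* = 0.249, so H* = 79.3.
From dB/dt = 0: 1.06(1 - B*/460) = 0.00694·79.3, giving B* = 460·(1 - 0.519) = 221.
From dH/dt = 0: 0.002·221 - 0.133 = 0.0315C*, so C* = 0.309/0.0315 = 9.82.

B* ≈ 221, H* ≈ 79.3, C* ≈ 9.82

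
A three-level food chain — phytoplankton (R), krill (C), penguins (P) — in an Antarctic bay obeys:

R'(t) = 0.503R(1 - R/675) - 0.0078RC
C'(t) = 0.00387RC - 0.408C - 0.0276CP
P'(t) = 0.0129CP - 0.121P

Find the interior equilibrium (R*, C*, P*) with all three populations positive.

From dP/dt = 0: 0.0129C* = 0.121, so C* = 9.38.
From dR/dt = 0: 0.503(1 - R*/675) = 0.0078·9.38, giving R* = 675·(1 - 0.145) = 577.
From dC/dt = 0: 0.00387·577 - 0.408 = 0.0276P*, so P* = 1.82/0.0276 = 66.1.

R* ≈ 577, C* ≈ 9.38, P* ≈ 66.1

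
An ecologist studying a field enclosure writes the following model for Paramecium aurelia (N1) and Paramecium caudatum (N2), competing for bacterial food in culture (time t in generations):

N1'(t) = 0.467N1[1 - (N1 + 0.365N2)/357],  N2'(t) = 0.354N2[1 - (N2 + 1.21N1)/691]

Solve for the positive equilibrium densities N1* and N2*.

Setting both brackets to zero gives the nullclines N1 + 0.365N2 = 357 and 1.21N1 + N2 = 691.
Substituting N2 = 691 - 1.21N1 into the first: N1(1 - 0.365·1.21) = 357 - 0.365·691.
So N1* = 105/0.558 = 188, and then N2* = 691 - 1.21·188 = 464.

N1* ≈ 188, N2* ≈ 464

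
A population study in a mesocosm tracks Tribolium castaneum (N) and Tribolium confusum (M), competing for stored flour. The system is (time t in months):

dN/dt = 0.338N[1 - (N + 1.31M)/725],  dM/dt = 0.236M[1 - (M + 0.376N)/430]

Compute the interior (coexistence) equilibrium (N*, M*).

Setting both brackets to zero gives the nullclines N + 1.31M = 725 and 0.376N + M = 430.
Substituting M = 430 - 0.376N into the first: N(1 - 1.31·0.376) = 725 - 1.31·430.
So N* = 162/0.507 = 319, and then M* = 430 - 0.376·319 = 310.

N* ≈ 319, M* ≈ 310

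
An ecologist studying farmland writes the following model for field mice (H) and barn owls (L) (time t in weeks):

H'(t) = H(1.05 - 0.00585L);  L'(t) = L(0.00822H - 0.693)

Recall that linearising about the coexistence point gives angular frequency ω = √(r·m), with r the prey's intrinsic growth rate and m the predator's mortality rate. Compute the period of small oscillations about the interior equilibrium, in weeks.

Here r = 1.05 and m = 0.693, so r·m = 0.728.
ω = √0.728 = 0.853 per week, hence T = 2π/ω ≈ 7.37 weeks.

T ≈ 7.37 weeks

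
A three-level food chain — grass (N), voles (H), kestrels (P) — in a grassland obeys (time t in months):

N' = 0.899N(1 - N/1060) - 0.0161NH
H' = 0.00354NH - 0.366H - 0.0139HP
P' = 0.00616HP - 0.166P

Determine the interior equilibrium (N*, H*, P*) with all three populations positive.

N* ≈ 548, H* ≈ 26.9, P* ≈ 113

From dP/dt = 0: 0.00616H* = 0.166, so H* = 26.9.
From dN/dt = 0: 0.899(1 - N*/1060) = 0.0161·26.9, giving N* = 1060·(1 - 0.483) = 548.
From dH/dt = 0: 0.00354·548 - 0.366 = 0.0139P*, so P* = 1.58/0.0139 = 113.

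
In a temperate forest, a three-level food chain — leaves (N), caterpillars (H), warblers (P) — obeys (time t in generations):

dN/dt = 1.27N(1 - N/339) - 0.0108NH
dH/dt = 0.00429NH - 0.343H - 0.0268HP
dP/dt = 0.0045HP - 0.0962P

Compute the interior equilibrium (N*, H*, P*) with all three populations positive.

From dP/dt = 0: 0.0045H* = 0.0962, so H* = 21.4.
From dN/dt = 0: 1.27(1 - N*/339) = 0.0108·21.4, giving N* = 339·(1 - 0.182) = 277.
From dH/dt = 0: 0.00429·277 - 0.343 = 0.0268P*, so P* = 0.847/0.0268 = 31.6.

N* ≈ 277, H* ≈ 21.4, P* ≈ 31.6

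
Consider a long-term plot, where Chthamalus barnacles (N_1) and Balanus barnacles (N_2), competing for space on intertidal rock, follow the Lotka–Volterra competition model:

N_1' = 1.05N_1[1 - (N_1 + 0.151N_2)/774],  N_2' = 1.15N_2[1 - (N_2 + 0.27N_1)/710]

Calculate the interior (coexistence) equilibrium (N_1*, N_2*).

N_1* ≈ 695, N_2* ≈ 522

Setting both brackets to zero gives the nullclines N_1 + 0.151N_2 = 774 and 0.27N_1 + N_2 = 710.
Substituting N_2 = 710 - 0.27N_1 into the first: N_1(1 - 0.151·0.27) = 774 - 0.151·710.
So N_1* = 667/0.959 = 695, and then N_2* = 710 - 0.27·695 = 522.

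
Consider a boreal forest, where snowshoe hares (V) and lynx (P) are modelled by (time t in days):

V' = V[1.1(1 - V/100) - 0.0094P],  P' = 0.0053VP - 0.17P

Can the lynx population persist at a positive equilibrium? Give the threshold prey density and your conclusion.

The predator equation gives dP/dt > 0 only when V > 0.17/0.0053 = 32.1.
Without the predator, V → K = 100. Since 100 > 32.1, the predator can invade and persist.

Threshold V = 32.1; K > 32.1, so yes, the predator persists.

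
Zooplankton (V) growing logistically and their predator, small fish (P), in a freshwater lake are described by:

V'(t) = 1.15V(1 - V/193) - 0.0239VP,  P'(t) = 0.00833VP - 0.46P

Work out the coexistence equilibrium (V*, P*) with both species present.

V* ≈ 55.2, P* ≈ 34.3

From dP/dt = 0 with P > 0: 0.00833V* = 0.46, so V* = 55.2.
Substitute into dV/dt = 0: 1.15(1 - 55.2/193) = 0.0239P*.
The bracket is 0.714, giving P* = 0.821/0.0239 = 34.3.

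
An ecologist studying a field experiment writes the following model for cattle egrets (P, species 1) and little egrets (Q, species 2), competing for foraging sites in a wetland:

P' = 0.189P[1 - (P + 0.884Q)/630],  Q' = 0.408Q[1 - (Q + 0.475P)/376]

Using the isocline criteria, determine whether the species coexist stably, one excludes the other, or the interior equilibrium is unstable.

stable coexistence

Compare the nullcline intercepts: K1/α12 = 630/0.884 = 713 > K2 = 376; K2/α21 = 376/0.475 = 792 > K1 = 630.
Since both inequalities hold, each species can invade when rare, so the interior equilibrium is stable.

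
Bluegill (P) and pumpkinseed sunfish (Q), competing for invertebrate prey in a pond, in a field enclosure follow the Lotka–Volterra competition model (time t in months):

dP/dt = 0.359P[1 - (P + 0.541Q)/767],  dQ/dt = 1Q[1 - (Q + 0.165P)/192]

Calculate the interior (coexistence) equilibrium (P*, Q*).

P* ≈ 728, Q* ≈ 71.9

Setting both brackets to zero gives the nullclines P + 0.541Q = 767 and 0.165P + Q = 192.
Substituting Q = 192 - 0.165P into the first: P(1 - 0.541·0.165) = 767 - 0.541·192.
So P* = 663/0.911 = 728, and then Q* = 192 - 0.165·728 = 71.9.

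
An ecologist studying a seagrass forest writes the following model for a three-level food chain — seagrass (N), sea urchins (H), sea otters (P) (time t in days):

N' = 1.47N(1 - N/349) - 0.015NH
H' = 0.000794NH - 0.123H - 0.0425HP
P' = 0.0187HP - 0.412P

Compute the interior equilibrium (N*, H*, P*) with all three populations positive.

N* ≈ 271, H* ≈ 22, P* ≈ 2.16

From dP/dt = 0: 0.0187H* = 0.412, so H* = 22.
From dN/dt = 0: 1.47(1 - N*/349) = 0.015·22, giving N* = 349·(1 - 0.225) = 271.
From dH/dt = 0: 0.000794·271 - 0.123 = 0.0425P*, so P* = 0.0918/0.0425 = 2.16.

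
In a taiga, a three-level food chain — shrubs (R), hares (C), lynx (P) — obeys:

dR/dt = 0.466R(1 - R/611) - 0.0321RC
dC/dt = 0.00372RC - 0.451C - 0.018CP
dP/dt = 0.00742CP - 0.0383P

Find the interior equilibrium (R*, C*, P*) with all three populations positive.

R* ≈ 394, C* ≈ 5.16, P* ≈ 56.3

From dP/dt = 0: 0.00742C* = 0.0383, so C* = 5.16.
From dR/dt = 0: 0.466(1 - R*/611) = 0.0321·5.16, giving R* = 611·(1 - 0.356) = 394.
From dC/dt = 0: 0.00372·394 - 0.451 = 0.018P*, so P* = 1.01/0.018 = 56.3.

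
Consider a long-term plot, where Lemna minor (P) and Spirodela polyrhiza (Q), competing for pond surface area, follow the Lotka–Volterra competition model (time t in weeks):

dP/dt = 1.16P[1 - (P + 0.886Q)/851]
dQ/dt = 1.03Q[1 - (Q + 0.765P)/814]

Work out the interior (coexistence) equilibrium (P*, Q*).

P* ≈ 403, Q* ≈ 506

Setting both brackets to zero gives the nullclines P + 0.886Q = 851 and 0.765P + Q = 814.
Substituting Q = 814 - 0.765P into the first: P(1 - 0.886·0.765) = 851 - 0.886·814.
So P* = 130/0.322 = 403, and then Q* = 814 - 0.765·403 = 506.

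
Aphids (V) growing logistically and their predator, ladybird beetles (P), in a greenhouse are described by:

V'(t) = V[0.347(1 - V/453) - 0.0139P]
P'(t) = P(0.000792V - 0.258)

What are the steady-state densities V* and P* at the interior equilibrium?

From dP/dt = 0 with P > 0: 0.000792V* = 0.258, so V* = 326.
Substitute into dV/dt = 0: 0.347(1 - 326/453) = 0.0139P*.
The bracket is 0.281, giving P* = 0.0975/0.0139 = 7.01.

V* ≈ 326, P* ≈ 7.01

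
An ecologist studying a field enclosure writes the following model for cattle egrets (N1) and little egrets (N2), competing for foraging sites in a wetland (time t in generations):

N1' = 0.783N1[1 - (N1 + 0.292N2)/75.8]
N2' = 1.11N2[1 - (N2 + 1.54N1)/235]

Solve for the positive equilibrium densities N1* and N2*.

Setting both brackets to zero gives the nullclines N1 + 0.292N2 = 75.8 and 1.54N1 + N2 = 235.
Substituting N2 = 235 - 1.54N1 into the first: N1(1 - 0.292·1.54) = 75.8 - 0.292·235.
So N1* = 7.18/0.55 = 13, and then N2* = 235 - 1.54·13 = 215.

N1* ≈ 13, N2* ≈ 215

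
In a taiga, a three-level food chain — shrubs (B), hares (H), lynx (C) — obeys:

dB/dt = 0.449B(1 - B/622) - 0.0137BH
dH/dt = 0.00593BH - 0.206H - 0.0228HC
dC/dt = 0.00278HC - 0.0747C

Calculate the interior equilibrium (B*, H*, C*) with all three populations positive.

B* ≈ 112, H* ≈ 26.9, C* ≈ 20.1

From dC/dt = 0: 0.00278H* = 0.0747, so H* = 26.9.
From dB/dt = 0: 0.449(1 - B*/622) = 0.0137·26.9, giving B* = 622·(1 - 0.82) = 112.
From dH/dt = 0: 0.00593·112 - 0.206 = 0.0228C*, so C* = 0.458/0.0228 = 20.1.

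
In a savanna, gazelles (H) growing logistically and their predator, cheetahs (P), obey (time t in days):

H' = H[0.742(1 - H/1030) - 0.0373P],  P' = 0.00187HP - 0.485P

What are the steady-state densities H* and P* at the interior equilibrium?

From dP/dt = 0 with P > 0: 0.00187H* = 0.485, so H* = 259.
Substitute into dH/dt = 0: 0.742(1 - 259/1030) = 0.0373P*.
The bracket is 0.748, giving P* = 0.555/0.0373 = 14.9.

H* ≈ 259, P* ≈ 14.9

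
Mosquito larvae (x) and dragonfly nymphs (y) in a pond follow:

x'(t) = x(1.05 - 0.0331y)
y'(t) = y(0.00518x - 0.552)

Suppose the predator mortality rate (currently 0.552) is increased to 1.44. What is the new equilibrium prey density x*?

At the interior fixed point, setting dy/dt = 0 with y > 0 fixes x* = (predator death rate)/(xy coefficient) — independent of the other coefficients.
With the change, x* = 1.44/0.00518 = 278; it rises from 107.

x* ≈ 278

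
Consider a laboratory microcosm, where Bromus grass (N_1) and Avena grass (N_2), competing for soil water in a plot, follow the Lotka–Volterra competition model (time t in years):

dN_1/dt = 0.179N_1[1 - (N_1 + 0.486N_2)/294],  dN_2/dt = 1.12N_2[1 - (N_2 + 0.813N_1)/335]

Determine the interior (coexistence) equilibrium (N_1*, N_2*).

N_1* ≈ 217, N_2* ≈ 159

Setting both brackets to zero gives the nullclines N_1 + 0.486N_2 = 294 and 0.813N_1 + N_2 = 335.
Substituting N_2 = 335 - 0.813N_1 into the first: N_1(1 - 0.486·0.813) = 294 - 0.486·335.
So N_1* = 131/0.605 = 217, and then N_2* = 335 - 0.813·217 = 159.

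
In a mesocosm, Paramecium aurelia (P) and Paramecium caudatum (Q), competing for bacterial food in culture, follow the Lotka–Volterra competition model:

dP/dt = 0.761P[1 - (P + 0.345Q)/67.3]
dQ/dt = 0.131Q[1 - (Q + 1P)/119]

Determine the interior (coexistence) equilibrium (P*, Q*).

P* ≈ 40.1, Q* ≈ 78.9

Setting both brackets to zero gives the nullclines P + 0.345Q = 67.3 and 1P + Q = 119.
Substituting Q = 119 - 1P into the first: P(1 - 0.345·1) = 67.3 - 0.345·119.
So P* = 26.2/0.655 = 40.1, and then Q* = 119 - 1·40.1 = 78.9.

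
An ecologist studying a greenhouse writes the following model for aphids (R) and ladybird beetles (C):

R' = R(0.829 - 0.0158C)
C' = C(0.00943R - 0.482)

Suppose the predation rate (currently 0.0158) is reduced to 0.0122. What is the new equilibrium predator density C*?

C* ≈ 68

At the interior fixed point, setting dR/dt = 0 with R > 0 fixes C* = (prey growth rate)/(RC coefficient) — independent of the other coefficients.
With the change, C* = 0.829/0.0122 = 68; it rises from 52.5.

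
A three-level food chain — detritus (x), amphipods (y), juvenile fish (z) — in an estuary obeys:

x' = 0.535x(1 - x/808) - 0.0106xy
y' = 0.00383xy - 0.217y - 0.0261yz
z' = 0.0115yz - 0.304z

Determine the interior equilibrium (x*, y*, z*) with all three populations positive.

x* ≈ 385, y* ≈ 26.4, z* ≈ 48.2

From dz/dt = 0: 0.0115y* = 0.304, so y* = 26.4.
From dx/dt = 0: 0.535(1 - x*/808) = 0.0106·26.4, giving x* = 808·(1 - 0.524) = 385.
From dy/dt = 0: 0.00383·385 - 0.217 = 0.0261z*, so z* = 1.26/0.0261 = 48.2.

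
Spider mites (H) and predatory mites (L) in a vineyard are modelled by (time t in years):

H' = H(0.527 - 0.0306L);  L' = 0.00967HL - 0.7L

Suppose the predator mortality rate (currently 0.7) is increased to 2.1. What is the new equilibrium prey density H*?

H* ≈ 217

At the interior fixed point, setting dL/dt = 0 with L > 0 fixes H* = (predator death rate)/(HL coefficient) — independent of the other coefficients.
With the change, H* = 2.1/0.00967 = 217; it rises from 72.4.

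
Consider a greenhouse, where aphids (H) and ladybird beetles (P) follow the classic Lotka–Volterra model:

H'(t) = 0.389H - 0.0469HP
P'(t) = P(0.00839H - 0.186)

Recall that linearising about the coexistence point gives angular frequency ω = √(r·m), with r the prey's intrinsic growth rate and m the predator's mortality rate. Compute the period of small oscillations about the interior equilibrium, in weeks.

T ≈ 23.4 weeks

Here r = 0.389 and m = 0.186, so r·m = 0.0724.
ω = √0.0724 = 0.269 per week, hence T = 2π/ω ≈ 23.4 weeks.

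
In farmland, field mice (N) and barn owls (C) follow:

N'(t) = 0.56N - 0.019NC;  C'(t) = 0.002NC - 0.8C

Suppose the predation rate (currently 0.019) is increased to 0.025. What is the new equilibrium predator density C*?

At the interior fixed point, setting dN/dt = 0 with N > 0 fixes C* = (prey growth rate)/(NC coefficient) — independent of the other coefficients.
With the change, C* = 0.56/0.025 = 22.4; it falls from 29.5.

C* ≈ 22.4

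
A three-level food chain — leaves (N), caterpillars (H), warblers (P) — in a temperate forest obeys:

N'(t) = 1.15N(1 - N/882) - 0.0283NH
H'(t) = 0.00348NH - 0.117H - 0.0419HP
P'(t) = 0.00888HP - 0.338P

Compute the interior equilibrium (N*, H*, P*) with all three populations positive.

N* ≈ 55.8, H* ≈ 38.1, P* ≈ 1.85

From dP/dt = 0: 0.00888H* = 0.338, so H* = 38.1.
From dN/dt = 0: 1.15(1 - N*/882) = 0.0283·38.1, giving N* = 882·(1 - 0.937) = 55.8.
From dH/dt = 0: 0.00348·55.8 - 0.117 = 0.0419P*, so P* = 0.0773/0.0419 = 1.85.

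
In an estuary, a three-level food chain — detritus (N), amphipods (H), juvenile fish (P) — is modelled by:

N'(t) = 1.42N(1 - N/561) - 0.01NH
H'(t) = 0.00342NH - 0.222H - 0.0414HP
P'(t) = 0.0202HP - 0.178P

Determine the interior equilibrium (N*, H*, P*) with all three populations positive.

From dP/dt = 0: 0.0202H* = 0.178, so H* = 8.81.
From dN/dt = 0: 1.42(1 - N*/561) = 0.01·8.81, giving N* = 561·(1 - 0.0621) = 526.
From dH/dt = 0: 0.00342·526 - 0.222 = 0.0414P*, so P* = 1.58/0.0414 = 38.1.

N* ≈ 526, H* ≈ 8.81, P* ≈ 38.1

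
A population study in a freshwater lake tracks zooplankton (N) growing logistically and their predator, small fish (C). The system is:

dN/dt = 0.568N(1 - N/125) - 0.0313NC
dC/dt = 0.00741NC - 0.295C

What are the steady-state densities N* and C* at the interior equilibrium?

From dC/dt = 0 with C > 0: 0.00741N* = 0.295, so N* = 39.8.
Substitute into dN/dt = 0: 0.568(1 - 39.8/125) = 0.0313C*.
The bracket is 0.682, giving C* = 0.387/0.0313 = 12.4.

N* ≈ 39.8, C* ≈ 12.4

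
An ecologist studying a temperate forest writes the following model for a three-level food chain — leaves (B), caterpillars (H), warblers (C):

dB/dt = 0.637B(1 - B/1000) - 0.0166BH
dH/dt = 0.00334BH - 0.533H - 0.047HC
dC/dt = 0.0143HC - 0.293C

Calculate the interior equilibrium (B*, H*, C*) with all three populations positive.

From dC/dt = 0: 0.0143H* = 0.293, so H* = 20.5.
From dB/dt = 0: 0.637(1 - B*/1000) = 0.0166·20.5, giving B* = 1000·(1 - 0.534) = 466.
From dH/dt = 0: 0.00334·466 - 0.533 = 0.047C*, so C* = 1.02/0.047 = 21.8.

B* ≈ 466, H* ≈ 20.5, C* ≈ 21.8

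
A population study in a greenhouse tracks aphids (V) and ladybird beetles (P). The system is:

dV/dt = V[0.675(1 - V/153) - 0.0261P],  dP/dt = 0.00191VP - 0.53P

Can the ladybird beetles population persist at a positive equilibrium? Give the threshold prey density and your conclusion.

Threshold V = 277; K < 277, so no, the predator goes extinct.

The predator equation gives dP/dt > 0 only when V > 0.53/0.00191 = 277.
Without the predator, V → K = 153. Since 153 < 277, the predator cannot invade.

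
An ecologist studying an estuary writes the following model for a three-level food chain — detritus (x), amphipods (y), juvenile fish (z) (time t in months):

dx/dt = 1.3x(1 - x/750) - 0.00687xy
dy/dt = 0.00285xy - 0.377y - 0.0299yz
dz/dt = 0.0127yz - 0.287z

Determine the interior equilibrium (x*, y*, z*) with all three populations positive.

From dz/dt = 0: 0.0127y* = 0.287, so y* = 22.6.
From dx/dt = 0: 1.3(1 - x*/750) = 0.00687·22.6, giving x* = 750·(1 - 0.119) = 660.
From dy/dt = 0: 0.00285·660 - 0.377 = 0.0299z*, so z* = 1.51/0.0299 = 50.3.

x* ≈ 660, y* ≈ 22.6, z* ≈ 50.3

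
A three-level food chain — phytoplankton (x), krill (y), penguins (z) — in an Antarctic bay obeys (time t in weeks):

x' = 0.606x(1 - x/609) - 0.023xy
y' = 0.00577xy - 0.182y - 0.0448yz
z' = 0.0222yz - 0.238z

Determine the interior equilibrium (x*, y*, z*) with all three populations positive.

x* ≈ 361, y* ≈ 10.7, z* ≈ 42.5

From dz/dt = 0: 0.0222y* = 0.238, so y* = 10.7.
From dx/dt = 0: 0.606(1 - x*/609) = 0.023·10.7, giving x* = 609·(1 - 0.407) = 361.
From dy/dt = 0: 0.00577·361 - 0.182 = 0.0448z*, so z* = 1.9/0.0448 = 42.5.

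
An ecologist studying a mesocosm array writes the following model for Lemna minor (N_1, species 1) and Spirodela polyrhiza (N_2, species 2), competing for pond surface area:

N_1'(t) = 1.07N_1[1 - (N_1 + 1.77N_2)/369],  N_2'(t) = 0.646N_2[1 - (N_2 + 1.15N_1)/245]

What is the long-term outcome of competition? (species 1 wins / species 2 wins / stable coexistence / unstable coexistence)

unstable coexistence (outcome depends on initial conditions)

Compare the nullcline intercepts: K1/α12 = 369/1.77 = 208 < K2 = 245; K2/α21 = 245/1.15 = 213 < K1 = 369.
Since both are reversed, neither can invade when rare; the interior point is a saddle.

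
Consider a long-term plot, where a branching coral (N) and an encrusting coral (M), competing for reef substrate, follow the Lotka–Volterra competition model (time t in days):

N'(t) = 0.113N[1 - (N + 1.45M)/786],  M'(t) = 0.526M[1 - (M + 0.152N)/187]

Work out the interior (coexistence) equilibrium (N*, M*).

Setting both brackets to zero gives the nullclines N + 1.45M = 786 and 0.152N + M = 187.
Substituting M = 187 - 0.152N into the first: N(1 - 1.45·0.152) = 786 - 1.45·187.
So N* = 515/0.78 = 660, and then M* = 187 - 0.152·660 = 86.6.

N* ≈ 660, M* ≈ 86.6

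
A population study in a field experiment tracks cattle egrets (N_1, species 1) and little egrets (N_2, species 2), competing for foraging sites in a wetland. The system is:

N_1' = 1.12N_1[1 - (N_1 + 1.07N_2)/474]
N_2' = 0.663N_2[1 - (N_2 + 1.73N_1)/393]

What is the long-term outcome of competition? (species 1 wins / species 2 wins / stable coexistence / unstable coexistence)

species 1 excludes species 2

Compare the nullcline intercepts: K1/α12 = 474/1.07 = 443 > K2 = 393; K2/α21 = 393/1.73 = 227 < K1 = 474.
Since the inequalities point opposite ways, species 1 can invade but species 2 cannot.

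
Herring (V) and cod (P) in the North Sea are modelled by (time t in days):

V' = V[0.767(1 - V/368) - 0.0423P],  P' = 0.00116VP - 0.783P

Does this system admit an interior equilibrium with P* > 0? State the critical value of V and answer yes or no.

Threshold V = 675; K < 675, so no, the predator goes extinct.

The predator equation gives dP/dt > 0 only when V > 0.783/0.00116 = 675.
Without the predator, V → K = 368. Since 368 < 675, the predator cannot invade.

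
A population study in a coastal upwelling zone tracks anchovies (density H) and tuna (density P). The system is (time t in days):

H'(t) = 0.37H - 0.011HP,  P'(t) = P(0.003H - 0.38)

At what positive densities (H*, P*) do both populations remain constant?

Set dP/dt = 0 with P > 0: 0.003H - 0.38 = 0, so H* = 0.38/0.003 = 127.
Set dH/dt = 0 with H > 0: 0.37 - 0.011P = 0, so P* = 0.37/0.011 = 33.6.

H* ≈ 127, P* ≈ 33.6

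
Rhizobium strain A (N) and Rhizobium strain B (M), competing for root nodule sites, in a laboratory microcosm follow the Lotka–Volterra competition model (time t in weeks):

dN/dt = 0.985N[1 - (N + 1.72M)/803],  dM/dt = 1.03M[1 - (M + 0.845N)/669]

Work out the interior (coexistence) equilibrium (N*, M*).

Setting both brackets to zero gives the nullclines N + 1.72M = 803 and 0.845N + M = 669.
Substituting M = 669 - 0.845N into the first: N(1 - 1.72·0.845) = 803 - 1.72·669.
So N* = -348/-0.453 = 767, and then M* = 669 - 0.845·767 = 21.

N* ≈ 767, M* ≈ 21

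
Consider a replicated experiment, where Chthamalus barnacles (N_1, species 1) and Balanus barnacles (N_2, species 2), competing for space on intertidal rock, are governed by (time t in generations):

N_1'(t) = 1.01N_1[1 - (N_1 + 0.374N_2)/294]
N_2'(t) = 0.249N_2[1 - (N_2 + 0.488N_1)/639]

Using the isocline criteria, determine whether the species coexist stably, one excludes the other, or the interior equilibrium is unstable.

Compare the nullcline intercepts: K1/α12 = 294/0.374 = 786 > K2 = 639; K2/α21 = 639/0.488 = 1310 > K1 = 294.
Since both inequalities hold, each species can invade when rare, so the interior equilibrium is stable.

stable coexistence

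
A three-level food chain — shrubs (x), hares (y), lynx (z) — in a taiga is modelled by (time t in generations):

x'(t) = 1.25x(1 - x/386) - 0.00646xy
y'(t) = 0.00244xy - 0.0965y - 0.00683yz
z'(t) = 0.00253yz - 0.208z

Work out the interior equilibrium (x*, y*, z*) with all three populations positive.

x* ≈ 222, y* ≈ 82.2, z* ≈ 65.2

From dz/dt = 0: 0.00253y* = 0.208, so y* = 82.2.
From dx/dt = 0: 1.25(1 - x*/386) = 0.00646·82.2, giving x* = 386·(1 - 0.425) = 222.
From dy/dt = 0: 0.00244·222 - 0.0965 = 0.00683z*, so z* = 0.445/0.00683 = 65.2.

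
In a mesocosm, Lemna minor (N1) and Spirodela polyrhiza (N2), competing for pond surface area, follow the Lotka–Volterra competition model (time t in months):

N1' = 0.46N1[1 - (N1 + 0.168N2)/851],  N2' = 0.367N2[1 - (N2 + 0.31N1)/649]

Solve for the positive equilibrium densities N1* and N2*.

Setting both brackets to zero gives the nullclines N1 + 0.168N2 = 851 and 0.31N1 + N2 = 649.
Substituting N2 = 649 - 0.31N1 into the first: N1(1 - 0.168·0.31) = 851 - 0.168·649.
So N1* = 742/0.948 = 783, and then N2* = 649 - 0.31·783 = 406.

N1* ≈ 783, N2* ≈ 406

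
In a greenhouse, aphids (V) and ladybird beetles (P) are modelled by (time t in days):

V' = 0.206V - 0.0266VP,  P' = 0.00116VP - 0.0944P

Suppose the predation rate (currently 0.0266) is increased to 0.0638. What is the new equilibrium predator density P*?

P* ≈ 3.23

At the interior fixed point, setting dV/dt = 0 with V > 0 fixes P* = (prey growth rate)/(VP coefficient) — independent of the other coefficients.
With the change, P* = 0.206/0.0638 = 3.23; it falls from 7.74.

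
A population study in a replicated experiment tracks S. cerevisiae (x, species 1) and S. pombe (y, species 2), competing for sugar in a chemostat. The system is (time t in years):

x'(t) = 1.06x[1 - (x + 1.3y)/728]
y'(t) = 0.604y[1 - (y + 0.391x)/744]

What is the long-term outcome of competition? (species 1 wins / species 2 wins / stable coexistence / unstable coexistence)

Compare the nullcline intercepts: K1/α12 = 728/1.3 = 560 < K2 = 744; K2/α21 = 744/0.391 = 1900 > K1 = 728.
Since the inequalities point opposite ways, species 2 can invade but species 1 cannot.

species 2 excludes species 1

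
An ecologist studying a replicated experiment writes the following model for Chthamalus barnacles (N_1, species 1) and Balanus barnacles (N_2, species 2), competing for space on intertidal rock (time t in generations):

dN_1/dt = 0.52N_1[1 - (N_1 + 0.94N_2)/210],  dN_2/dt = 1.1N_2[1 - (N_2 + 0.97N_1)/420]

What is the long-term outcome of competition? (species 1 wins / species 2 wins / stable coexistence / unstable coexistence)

Compare the nullcline intercepts: K1/α12 = 210/0.94 = 223 < K2 = 420; K2/α21 = 420/0.97 = 433 > K1 = 210.
Since the inequalities point opposite ways, species 2 can invade but species 1 cannot.

species 2 excludes species 1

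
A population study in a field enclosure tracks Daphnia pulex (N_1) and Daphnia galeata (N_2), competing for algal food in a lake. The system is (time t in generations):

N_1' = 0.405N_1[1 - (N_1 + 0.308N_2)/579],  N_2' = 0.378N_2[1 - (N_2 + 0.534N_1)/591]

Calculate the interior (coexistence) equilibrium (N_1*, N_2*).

Setting both brackets to zero gives the nullclines N_1 + 0.308N_2 = 579 and 0.534N_1 + N_2 = 591.
Substituting N_2 = 591 - 0.534N_1 into the first: N_1(1 - 0.308·0.534) = 579 - 0.308·591.
So N_1* = 397/0.836 = 475, and then N_2* = 591 - 0.534·475 = 337.

N_1* ≈ 475, N_2* ≈ 337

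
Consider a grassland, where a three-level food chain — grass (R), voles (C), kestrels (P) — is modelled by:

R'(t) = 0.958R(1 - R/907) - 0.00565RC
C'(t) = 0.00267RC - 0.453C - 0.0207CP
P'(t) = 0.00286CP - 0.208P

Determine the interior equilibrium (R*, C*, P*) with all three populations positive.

From dP/dt = 0: 0.00286C* = 0.208, so C* = 72.7.
From dR/dt = 0: 0.958(1 - R*/907) = 0.00565·72.7, giving R* = 907·(1 - 0.429) = 518.
From dC/dt = 0: 0.00267·518 - 0.453 = 0.0207P*, so P* = 0.93/0.0207 = 44.9.

R* ≈ 518, C* ≈ 72.7, P* ≈ 44.9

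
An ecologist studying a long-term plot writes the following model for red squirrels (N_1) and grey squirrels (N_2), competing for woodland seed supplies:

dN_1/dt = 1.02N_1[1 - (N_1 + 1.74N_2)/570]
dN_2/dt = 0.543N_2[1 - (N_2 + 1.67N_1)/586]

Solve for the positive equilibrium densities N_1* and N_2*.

Setting both brackets to zero gives the nullclines N_1 + 1.74N_2 = 570 and 1.67N_1 + N_2 = 586.
Substituting N_2 = 586 - 1.67N_1 into the first: N_1(1 - 1.74·1.67) = 570 - 1.74·586.
So N_1* = -450/-1.91 = 236, and then N_2* = 586 - 1.67·236 = 192.

N_1* ≈ 236, N_2* ≈ 192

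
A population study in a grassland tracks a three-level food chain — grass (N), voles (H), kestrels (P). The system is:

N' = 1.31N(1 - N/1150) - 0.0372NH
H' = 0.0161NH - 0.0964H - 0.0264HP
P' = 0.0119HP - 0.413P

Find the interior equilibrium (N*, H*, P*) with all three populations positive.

From dP/dt = 0: 0.0119H* = 0.413, so H* = 34.7.
From dN/dt = 0: 1.31(1 - N*/1150) = 0.0372·34.7, giving N* = 1150·(1 - 0.986) = 16.6.
From dH/dt = 0: 0.0161·16.6 - 0.0964 = 0.0264P*, so P* = 0.171/0.0264 = 6.49.

N* ≈ 16.6, H* ≈ 34.7, P* ≈ 6.49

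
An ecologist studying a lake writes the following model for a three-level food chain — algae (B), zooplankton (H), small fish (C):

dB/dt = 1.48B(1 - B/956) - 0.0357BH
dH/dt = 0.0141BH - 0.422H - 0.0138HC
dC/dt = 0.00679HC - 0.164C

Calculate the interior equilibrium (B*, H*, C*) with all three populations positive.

B* ≈ 399, H* ≈ 24.2, C* ≈ 377

From dC/dt = 0: 0.00679H* = 0.164, so H* = 24.2.
From dB/dt = 0: 1.48(1 - B*/956) = 0.0357·24.2, giving B* = 956·(1 - 0.583) = 399.
From dH/dt = 0: 0.0141·399 - 0.422 = 0.0138C*, so C* = 5.2/0.0138 = 377.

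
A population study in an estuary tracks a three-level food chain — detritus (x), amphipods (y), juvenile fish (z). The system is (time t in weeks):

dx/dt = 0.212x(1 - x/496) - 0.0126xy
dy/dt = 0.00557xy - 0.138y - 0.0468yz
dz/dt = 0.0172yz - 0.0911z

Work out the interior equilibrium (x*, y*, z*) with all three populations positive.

From dz/dt = 0: 0.0172y* = 0.0911, so y* = 5.3.
From dx/dt = 0: 0.212(1 - x*/496) = 0.0126·5.3, giving x* = 496·(1 - 0.315) = 340.
From dy/dt = 0: 0.00557·340 - 0.138 = 0.0468z*, so z* = 1.76/0.0468 = 37.5.

x* ≈ 340, y* ≈ 5.3, z* ≈ 37.5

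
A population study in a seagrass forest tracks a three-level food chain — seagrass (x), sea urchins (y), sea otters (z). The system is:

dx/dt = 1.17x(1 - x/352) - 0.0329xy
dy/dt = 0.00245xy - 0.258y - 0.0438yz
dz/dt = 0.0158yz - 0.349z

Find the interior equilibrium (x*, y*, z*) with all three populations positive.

x* ≈ 133, y* ≈ 22.1, z* ≈ 1.57

From dz/dt = 0: 0.0158y* = 0.349, so y* = 22.1.
From dx/dt = 0: 1.17(1 - x*/352) = 0.0329·22.1, giving x* = 352·(1 - 0.621) = 133.
From dy/dt = 0: 0.00245·133 - 0.258 = 0.0438z*, so z* = 0.0687/0.0438 = 1.57.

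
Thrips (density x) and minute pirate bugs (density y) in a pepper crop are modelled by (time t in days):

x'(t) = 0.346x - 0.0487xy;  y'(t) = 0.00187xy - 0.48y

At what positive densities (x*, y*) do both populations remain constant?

x* ≈ 257, y* ≈ 7.1

Set dy/dt = 0 with y > 0: 0.00187x - 0.48 = 0, so x* = 0.48/0.00187 = 257.
Set dx/dt = 0 with x > 0: 0.346 - 0.0487y = 0, so y* = 0.346/0.0487 = 7.1.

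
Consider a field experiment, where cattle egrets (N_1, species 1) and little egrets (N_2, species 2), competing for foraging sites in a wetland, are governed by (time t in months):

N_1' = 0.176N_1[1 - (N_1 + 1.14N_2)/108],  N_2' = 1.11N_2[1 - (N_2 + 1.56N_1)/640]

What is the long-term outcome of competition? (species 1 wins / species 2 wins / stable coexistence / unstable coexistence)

Compare the nullcline intercepts: K1/α12 = 108/1.14 = 94.7 < K2 = 640; K2/α21 = 640/1.56 = 410 > K1 = 108.
Since the inequalities point opposite ways, species 2 can invade but species 1 cannot.

species 2 excludes species 1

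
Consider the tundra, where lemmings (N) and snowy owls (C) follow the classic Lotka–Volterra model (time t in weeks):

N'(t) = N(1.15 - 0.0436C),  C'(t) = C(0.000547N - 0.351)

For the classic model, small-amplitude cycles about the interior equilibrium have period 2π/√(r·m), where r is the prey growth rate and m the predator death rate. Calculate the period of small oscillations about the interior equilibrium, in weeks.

Here r = 1.15 and m = 0.351, so r·m = 0.404.
ω = √0.404 = 0.635 per week, hence T = 2π/ω ≈ 9.89 weeks.

T ≈ 9.89 weeks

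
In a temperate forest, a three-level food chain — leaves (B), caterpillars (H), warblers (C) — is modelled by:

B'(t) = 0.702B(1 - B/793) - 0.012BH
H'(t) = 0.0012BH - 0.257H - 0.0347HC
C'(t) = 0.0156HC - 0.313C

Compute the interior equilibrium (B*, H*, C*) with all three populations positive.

From dC/dt = 0: 0.0156H* = 0.313, so H* = 20.1.
From dB/dt = 0: 0.702(1 - B*/793) = 0.012·20.1, giving B* = 793·(1 - 0.343) = 521.
From dH/dt = 0: 0.0012·521 - 0.257 = 0.0347C*, so C* = 0.368/0.0347 = 10.6.

B* ≈ 521, H* ≈ 20.1, C* ≈ 10.6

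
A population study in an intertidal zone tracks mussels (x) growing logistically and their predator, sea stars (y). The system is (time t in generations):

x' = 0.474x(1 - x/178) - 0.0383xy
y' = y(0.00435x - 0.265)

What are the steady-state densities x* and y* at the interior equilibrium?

From dy/dt = 0 with y > 0: 0.00435x* = 0.265, so x* = 60.9.
Substitute into dx/dt = 0: 0.474(1 - 60.9/178) = 0.0383y*.
The bracket is 0.658, giving y* = 0.312/0.0383 = 8.14.

x* ≈ 60.9, y* ≈ 8.14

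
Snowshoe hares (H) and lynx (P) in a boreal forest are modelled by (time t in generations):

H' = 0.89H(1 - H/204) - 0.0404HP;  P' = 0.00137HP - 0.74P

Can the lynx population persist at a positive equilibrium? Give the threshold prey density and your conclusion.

Threshold H = 540; K < 540, so no, the predator goes extinct.

The predator equation gives dP/dt > 0 only when H > 0.74/0.00137 = 540.
Without the predator, H → K = 204. Since 204 < 540, the predator cannot invade.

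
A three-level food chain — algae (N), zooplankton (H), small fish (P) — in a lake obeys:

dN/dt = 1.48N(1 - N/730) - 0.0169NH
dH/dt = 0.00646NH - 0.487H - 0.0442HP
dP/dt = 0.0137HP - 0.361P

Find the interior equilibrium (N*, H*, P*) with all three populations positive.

From dP/dt = 0: 0.0137H* = 0.361, so H* = 26.4.
From dN/dt = 0: 1.48(1 - N*/730) = 0.0169·26.4, giving N* = 730·(1 - 0.301) = 510.
From dH/dt = 0: 0.00646·510 - 0.487 = 0.0442P*, so P* = 2.81/0.0442 = 63.6.

N* ≈ 510, H* ≈ 26.4, P* ≈ 63.6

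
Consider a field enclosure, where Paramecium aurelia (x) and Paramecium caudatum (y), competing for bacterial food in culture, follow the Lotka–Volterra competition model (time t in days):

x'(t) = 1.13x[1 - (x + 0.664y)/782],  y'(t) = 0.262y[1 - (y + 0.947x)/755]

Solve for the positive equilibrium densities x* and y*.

Setting both brackets to zero gives the nullclines x + 0.664y = 782 and 0.947x + y = 755.
Substituting y = 755 - 0.947x into the first: x(1 - 0.664·0.947) = 782 - 0.664·755.
So x* = 281/0.371 = 756, and then y* = 755 - 0.947·756 = 38.9.

x* ≈ 756, y* ≈ 38.9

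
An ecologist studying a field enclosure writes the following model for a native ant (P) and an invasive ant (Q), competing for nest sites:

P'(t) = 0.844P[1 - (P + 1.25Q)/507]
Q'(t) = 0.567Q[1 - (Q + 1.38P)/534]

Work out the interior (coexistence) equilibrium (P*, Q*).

P* ≈ 221, Q* ≈ 228

Setting both brackets to zero gives the nullclines P + 1.25Q = 507 and 1.38P + Q = 534.
Substituting Q = 534 - 1.38P into the first: P(1 - 1.25·1.38) = 507 - 1.25·534.
So P* = -160/-0.725 = 221, and then Q* = 534 - 1.38·221 = 228.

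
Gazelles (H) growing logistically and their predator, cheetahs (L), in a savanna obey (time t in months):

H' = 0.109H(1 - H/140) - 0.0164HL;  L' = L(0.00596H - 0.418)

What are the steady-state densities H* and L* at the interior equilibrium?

H* ≈ 70.1, L* ≈ 3.32

From dL/dt = 0 with L > 0: 0.00596H* = 0.418, so H* = 70.1.
Substitute into dH/dt = 0: 0.109(1 - 70.1/140) = 0.0164L*.
The bracket is 0.499, giving L* = 0.0544/0.0164 = 3.32.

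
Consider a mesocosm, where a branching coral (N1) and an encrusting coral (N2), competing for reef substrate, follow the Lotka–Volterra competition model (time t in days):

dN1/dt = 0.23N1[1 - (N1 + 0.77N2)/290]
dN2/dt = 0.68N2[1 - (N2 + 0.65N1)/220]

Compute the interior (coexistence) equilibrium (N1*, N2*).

Setting both brackets to zero gives the nullclines N1 + 0.77N2 = 290 and 0.65N1 + N2 = 220.
Substituting N2 = 220 - 0.65N1 into the first: N1(1 - 0.77·0.65) = 290 - 0.77·220.
So N1* = 121/0.499 = 241, and then N2* = 220 - 0.65·241 = 63.1.

N1* ≈ 241, N2* ≈ 63.1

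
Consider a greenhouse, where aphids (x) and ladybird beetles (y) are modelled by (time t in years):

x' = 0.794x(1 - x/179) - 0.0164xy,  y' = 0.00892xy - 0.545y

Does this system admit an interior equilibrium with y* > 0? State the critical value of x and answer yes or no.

Threshold x = 61.1; K > 61.1, so yes, the predator persists.

The predator equation gives dy/dt > 0 only when x > 0.545/0.00892 = 61.1.
Without the predator, x → K = 179. Since 179 > 61.1, the predator can invade and persist.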